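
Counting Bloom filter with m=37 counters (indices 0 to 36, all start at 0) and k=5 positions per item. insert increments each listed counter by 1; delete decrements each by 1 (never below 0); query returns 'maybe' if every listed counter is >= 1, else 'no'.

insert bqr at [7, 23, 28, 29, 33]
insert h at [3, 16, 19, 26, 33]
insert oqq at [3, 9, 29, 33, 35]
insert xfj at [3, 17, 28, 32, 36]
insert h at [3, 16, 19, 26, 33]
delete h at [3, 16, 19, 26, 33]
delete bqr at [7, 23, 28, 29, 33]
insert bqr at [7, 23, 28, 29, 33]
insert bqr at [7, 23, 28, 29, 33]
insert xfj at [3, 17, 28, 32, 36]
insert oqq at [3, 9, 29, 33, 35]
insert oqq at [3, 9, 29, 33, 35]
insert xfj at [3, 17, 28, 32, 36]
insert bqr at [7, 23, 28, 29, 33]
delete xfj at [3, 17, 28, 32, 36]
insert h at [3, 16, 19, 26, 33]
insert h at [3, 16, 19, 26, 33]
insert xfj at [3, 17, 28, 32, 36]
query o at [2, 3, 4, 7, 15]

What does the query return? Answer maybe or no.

Answer: no

Derivation:
Step 1: insert bqr at [7, 23, 28, 29, 33] -> counters=[0,0,0,0,0,0,0,1,0,0,0,0,0,0,0,0,0,0,0,0,0,0,0,1,0,0,0,0,1,1,0,0,0,1,0,0,0]
Step 2: insert h at [3, 16, 19, 26, 33] -> counters=[0,0,0,1,0,0,0,1,0,0,0,0,0,0,0,0,1,0,0,1,0,0,0,1,0,0,1,0,1,1,0,0,0,2,0,0,0]
Step 3: insert oqq at [3, 9, 29, 33, 35] -> counters=[0,0,0,2,0,0,0,1,0,1,0,0,0,0,0,0,1,0,0,1,0,0,0,1,0,0,1,0,1,2,0,0,0,3,0,1,0]
Step 4: insert xfj at [3, 17, 28, 32, 36] -> counters=[0,0,0,3,0,0,0,1,0,1,0,0,0,0,0,0,1,1,0,1,0,0,0,1,0,0,1,0,2,2,0,0,1,3,0,1,1]
Step 5: insert h at [3, 16, 19, 26, 33] -> counters=[0,0,0,4,0,0,0,1,0,1,0,0,0,0,0,0,2,1,0,2,0,0,0,1,0,0,2,0,2,2,0,0,1,4,0,1,1]
Step 6: delete h at [3, 16, 19, 26, 33] -> counters=[0,0,0,3,0,0,0,1,0,1,0,0,0,0,0,0,1,1,0,1,0,0,0,1,0,0,1,0,2,2,0,0,1,3,0,1,1]
Step 7: delete bqr at [7, 23, 28, 29, 33] -> counters=[0,0,0,3,0,0,0,0,0,1,0,0,0,0,0,0,1,1,0,1,0,0,0,0,0,0,1,0,1,1,0,0,1,2,0,1,1]
Step 8: insert bqr at [7, 23, 28, 29, 33] -> counters=[0,0,0,3,0,0,0,1,0,1,0,0,0,0,0,0,1,1,0,1,0,0,0,1,0,0,1,0,2,2,0,0,1,3,0,1,1]
Step 9: insert bqr at [7, 23, 28, 29, 33] -> counters=[0,0,0,3,0,0,0,2,0,1,0,0,0,0,0,0,1,1,0,1,0,0,0,2,0,0,1,0,3,3,0,0,1,4,0,1,1]
Step 10: insert xfj at [3, 17, 28, 32, 36] -> counters=[0,0,0,4,0,0,0,2,0,1,0,0,0,0,0,0,1,2,0,1,0,0,0,2,0,0,1,0,4,3,0,0,2,4,0,1,2]
Step 11: insert oqq at [3, 9, 29, 33, 35] -> counters=[0,0,0,5,0,0,0,2,0,2,0,0,0,0,0,0,1,2,0,1,0,0,0,2,0,0,1,0,4,4,0,0,2,5,0,2,2]
Step 12: insert oqq at [3, 9, 29, 33, 35] -> counters=[0,0,0,6,0,0,0,2,0,3,0,0,0,0,0,0,1,2,0,1,0,0,0,2,0,0,1,0,4,5,0,0,2,6,0,3,2]
Step 13: insert xfj at [3, 17, 28, 32, 36] -> counters=[0,0,0,7,0,0,0,2,0,3,0,0,0,0,0,0,1,3,0,1,0,0,0,2,0,0,1,0,5,5,0,0,3,6,0,3,3]
Step 14: insert bqr at [7, 23, 28, 29, 33] -> counters=[0,0,0,7,0,0,0,3,0,3,0,0,0,0,0,0,1,3,0,1,0,0,0,3,0,0,1,0,6,6,0,0,3,7,0,3,3]
Step 15: delete xfj at [3, 17, 28, 32, 36] -> counters=[0,0,0,6,0,0,0,3,0,3,0,0,0,0,0,0,1,2,0,1,0,0,0,3,0,0,1,0,5,6,0,0,2,7,0,3,2]
Step 16: insert h at [3, 16, 19, 26, 33] -> counters=[0,0,0,7,0,0,0,3,0,3,0,0,0,0,0,0,2,2,0,2,0,0,0,3,0,0,2,0,5,6,0,0,2,8,0,3,2]
Step 17: insert h at [3, 16, 19, 26, 33] -> counters=[0,0,0,8,0,0,0,3,0,3,0,0,0,0,0,0,3,2,0,3,0,0,0,3,0,0,3,0,5,6,0,0,2,9,0,3,2]
Step 18: insert xfj at [3, 17, 28, 32, 36] -> counters=[0,0,0,9,0,0,0,3,0,3,0,0,0,0,0,0,3,3,0,3,0,0,0,3,0,0,3,0,6,6,0,0,3,9,0,3,3]
Query o: check counters[2]=0 counters[3]=9 counters[4]=0 counters[7]=3 counters[15]=0 -> no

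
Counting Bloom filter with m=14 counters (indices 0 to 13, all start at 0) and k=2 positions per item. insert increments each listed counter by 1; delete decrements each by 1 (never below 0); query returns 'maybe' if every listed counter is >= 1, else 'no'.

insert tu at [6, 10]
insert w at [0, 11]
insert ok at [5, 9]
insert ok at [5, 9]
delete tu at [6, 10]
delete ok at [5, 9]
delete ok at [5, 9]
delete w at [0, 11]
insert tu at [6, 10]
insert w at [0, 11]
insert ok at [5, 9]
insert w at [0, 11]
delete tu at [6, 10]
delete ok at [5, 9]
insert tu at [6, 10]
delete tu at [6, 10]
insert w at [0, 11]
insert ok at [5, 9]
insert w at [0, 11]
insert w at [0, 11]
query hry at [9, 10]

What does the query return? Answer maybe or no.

Step 1: insert tu at [6, 10] -> counters=[0,0,0,0,0,0,1,0,0,0,1,0,0,0]
Step 2: insert w at [0, 11] -> counters=[1,0,0,0,0,0,1,0,0,0,1,1,0,0]
Step 3: insert ok at [5, 9] -> counters=[1,0,0,0,0,1,1,0,0,1,1,1,0,0]
Step 4: insert ok at [5, 9] -> counters=[1,0,0,0,0,2,1,0,0,2,1,1,0,0]
Step 5: delete tu at [6, 10] -> counters=[1,0,0,0,0,2,0,0,0,2,0,1,0,0]
Step 6: delete ok at [5, 9] -> counters=[1,0,0,0,0,1,0,0,0,1,0,1,0,0]
Step 7: delete ok at [5, 9] -> counters=[1,0,0,0,0,0,0,0,0,0,0,1,0,0]
Step 8: delete w at [0, 11] -> counters=[0,0,0,0,0,0,0,0,0,0,0,0,0,0]
Step 9: insert tu at [6, 10] -> counters=[0,0,0,0,0,0,1,0,0,0,1,0,0,0]
Step 10: insert w at [0, 11] -> counters=[1,0,0,0,0,0,1,0,0,0,1,1,0,0]
Step 11: insert ok at [5, 9] -> counters=[1,0,0,0,0,1,1,0,0,1,1,1,0,0]
Step 12: insert w at [0, 11] -> counters=[2,0,0,0,0,1,1,0,0,1,1,2,0,0]
Step 13: delete tu at [6, 10] -> counters=[2,0,0,0,0,1,0,0,0,1,0,2,0,0]
Step 14: delete ok at [5, 9] -> counters=[2,0,0,0,0,0,0,0,0,0,0,2,0,0]
Step 15: insert tu at [6, 10] -> counters=[2,0,0,0,0,0,1,0,0,0,1,2,0,0]
Step 16: delete tu at [6, 10] -> counters=[2,0,0,0,0,0,0,0,0,0,0,2,0,0]
Step 17: insert w at [0, 11] -> counters=[3,0,0,0,0,0,0,0,0,0,0,3,0,0]
Step 18: insert ok at [5, 9] -> counters=[3,0,0,0,0,1,0,0,0,1,0,3,0,0]
Step 19: insert w at [0, 11] -> counters=[4,0,0,0,0,1,0,0,0,1,0,4,0,0]
Step 20: insert w at [0, 11] -> counters=[5,0,0,0,0,1,0,0,0,1,0,5,0,0]
Query hry: check counters[9]=1 counters[10]=0 -> no

Answer: no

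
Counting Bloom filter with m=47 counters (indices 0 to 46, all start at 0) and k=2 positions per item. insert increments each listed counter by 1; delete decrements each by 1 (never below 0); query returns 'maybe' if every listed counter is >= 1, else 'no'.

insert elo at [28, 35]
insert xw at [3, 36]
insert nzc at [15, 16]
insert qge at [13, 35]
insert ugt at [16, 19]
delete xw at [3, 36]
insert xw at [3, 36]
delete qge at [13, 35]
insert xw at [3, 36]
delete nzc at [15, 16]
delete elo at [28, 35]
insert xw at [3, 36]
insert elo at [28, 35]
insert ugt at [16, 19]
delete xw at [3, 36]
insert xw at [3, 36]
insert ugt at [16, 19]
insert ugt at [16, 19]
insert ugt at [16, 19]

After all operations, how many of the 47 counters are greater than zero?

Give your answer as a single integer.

Step 1: insert elo at [28, 35] -> counters=[0,0,0,0,0,0,0,0,0,0,0,0,0,0,0,0,0,0,0,0,0,0,0,0,0,0,0,0,1,0,0,0,0,0,0,1,0,0,0,0,0,0,0,0,0,0,0]
Step 2: insert xw at [3, 36] -> counters=[0,0,0,1,0,0,0,0,0,0,0,0,0,0,0,0,0,0,0,0,0,0,0,0,0,0,0,0,1,0,0,0,0,0,0,1,1,0,0,0,0,0,0,0,0,0,0]
Step 3: insert nzc at [15, 16] -> counters=[0,0,0,1,0,0,0,0,0,0,0,0,0,0,0,1,1,0,0,0,0,0,0,0,0,0,0,0,1,0,0,0,0,0,0,1,1,0,0,0,0,0,0,0,0,0,0]
Step 4: insert qge at [13, 35] -> counters=[0,0,0,1,0,0,0,0,0,0,0,0,0,1,0,1,1,0,0,0,0,0,0,0,0,0,0,0,1,0,0,0,0,0,0,2,1,0,0,0,0,0,0,0,0,0,0]
Step 5: insert ugt at [16, 19] -> counters=[0,0,0,1,0,0,0,0,0,0,0,0,0,1,0,1,2,0,0,1,0,0,0,0,0,0,0,0,1,0,0,0,0,0,0,2,1,0,0,0,0,0,0,0,0,0,0]
Step 6: delete xw at [3, 36] -> counters=[0,0,0,0,0,0,0,0,0,0,0,0,0,1,0,1,2,0,0,1,0,0,0,0,0,0,0,0,1,0,0,0,0,0,0,2,0,0,0,0,0,0,0,0,0,0,0]
Step 7: insert xw at [3, 36] -> counters=[0,0,0,1,0,0,0,0,0,0,0,0,0,1,0,1,2,0,0,1,0,0,0,0,0,0,0,0,1,0,0,0,0,0,0,2,1,0,0,0,0,0,0,0,0,0,0]
Step 8: delete qge at [13, 35] -> counters=[0,0,0,1,0,0,0,0,0,0,0,0,0,0,0,1,2,0,0,1,0,0,0,0,0,0,0,0,1,0,0,0,0,0,0,1,1,0,0,0,0,0,0,0,0,0,0]
Step 9: insert xw at [3, 36] -> counters=[0,0,0,2,0,0,0,0,0,0,0,0,0,0,0,1,2,0,0,1,0,0,0,0,0,0,0,0,1,0,0,0,0,0,0,1,2,0,0,0,0,0,0,0,0,0,0]
Step 10: delete nzc at [15, 16] -> counters=[0,0,0,2,0,0,0,0,0,0,0,0,0,0,0,0,1,0,0,1,0,0,0,0,0,0,0,0,1,0,0,0,0,0,0,1,2,0,0,0,0,0,0,0,0,0,0]
Step 11: delete elo at [28, 35] -> counters=[0,0,0,2,0,0,0,0,0,0,0,0,0,0,0,0,1,0,0,1,0,0,0,0,0,0,0,0,0,0,0,0,0,0,0,0,2,0,0,0,0,0,0,0,0,0,0]
Step 12: insert xw at [3, 36] -> counters=[0,0,0,3,0,0,0,0,0,0,0,0,0,0,0,0,1,0,0,1,0,0,0,0,0,0,0,0,0,0,0,0,0,0,0,0,3,0,0,0,0,0,0,0,0,0,0]
Step 13: insert elo at [28, 35] -> counters=[0,0,0,3,0,0,0,0,0,0,0,0,0,0,0,0,1,0,0,1,0,0,0,0,0,0,0,0,1,0,0,0,0,0,0,1,3,0,0,0,0,0,0,0,0,0,0]
Step 14: insert ugt at [16, 19] -> counters=[0,0,0,3,0,0,0,0,0,0,0,0,0,0,0,0,2,0,0,2,0,0,0,0,0,0,0,0,1,0,0,0,0,0,0,1,3,0,0,0,0,0,0,0,0,0,0]
Step 15: delete xw at [3, 36] -> counters=[0,0,0,2,0,0,0,0,0,0,0,0,0,0,0,0,2,0,0,2,0,0,0,0,0,0,0,0,1,0,0,0,0,0,0,1,2,0,0,0,0,0,0,0,0,0,0]
Step 16: insert xw at [3, 36] -> counters=[0,0,0,3,0,0,0,0,0,0,0,0,0,0,0,0,2,0,0,2,0,0,0,0,0,0,0,0,1,0,0,0,0,0,0,1,3,0,0,0,0,0,0,0,0,0,0]
Step 17: insert ugt at [16, 19] -> counters=[0,0,0,3,0,0,0,0,0,0,0,0,0,0,0,0,3,0,0,3,0,0,0,0,0,0,0,0,1,0,0,0,0,0,0,1,3,0,0,0,0,0,0,0,0,0,0]
Step 18: insert ugt at [16, 19] -> counters=[0,0,0,3,0,0,0,0,0,0,0,0,0,0,0,0,4,0,0,4,0,0,0,0,0,0,0,0,1,0,0,0,0,0,0,1,3,0,0,0,0,0,0,0,0,0,0]
Step 19: insert ugt at [16, 19] -> counters=[0,0,0,3,0,0,0,0,0,0,0,0,0,0,0,0,5,0,0,5,0,0,0,0,0,0,0,0,1,0,0,0,0,0,0,1,3,0,0,0,0,0,0,0,0,0,0]
Final counters=[0,0,0,3,0,0,0,0,0,0,0,0,0,0,0,0,5,0,0,5,0,0,0,0,0,0,0,0,1,0,0,0,0,0,0,1,3,0,0,0,0,0,0,0,0,0,0] -> 6 nonzero

Answer: 6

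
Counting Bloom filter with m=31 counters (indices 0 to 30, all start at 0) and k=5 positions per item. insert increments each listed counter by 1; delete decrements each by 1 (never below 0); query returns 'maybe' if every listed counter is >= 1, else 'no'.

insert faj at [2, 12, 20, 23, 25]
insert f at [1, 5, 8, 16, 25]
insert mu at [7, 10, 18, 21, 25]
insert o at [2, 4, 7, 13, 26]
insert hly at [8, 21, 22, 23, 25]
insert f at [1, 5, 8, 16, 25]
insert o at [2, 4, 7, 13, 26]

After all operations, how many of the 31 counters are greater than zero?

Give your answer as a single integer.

Answer: 17

Derivation:
Step 1: insert faj at [2, 12, 20, 23, 25] -> counters=[0,0,1,0,0,0,0,0,0,0,0,0,1,0,0,0,0,0,0,0,1,0,0,1,0,1,0,0,0,0,0]
Step 2: insert f at [1, 5, 8, 16, 25] -> counters=[0,1,1,0,0,1,0,0,1,0,0,0,1,0,0,0,1,0,0,0,1,0,0,1,0,2,0,0,0,0,0]
Step 3: insert mu at [7, 10, 18, 21, 25] -> counters=[0,1,1,0,0,1,0,1,1,0,1,0,1,0,0,0,1,0,1,0,1,1,0,1,0,3,0,0,0,0,0]
Step 4: insert o at [2, 4, 7, 13, 26] -> counters=[0,1,2,0,1,1,0,2,1,0,1,0,1,1,0,0,1,0,1,0,1,1,0,1,0,3,1,0,0,0,0]
Step 5: insert hly at [8, 21, 22, 23, 25] -> counters=[0,1,2,0,1,1,0,2,2,0,1,0,1,1,0,0,1,0,1,0,1,2,1,2,0,4,1,0,0,0,0]
Step 6: insert f at [1, 5, 8, 16, 25] -> counters=[0,2,2,0,1,2,0,2,3,0,1,0,1,1,0,0,2,0,1,0,1,2,1,2,0,5,1,0,0,0,0]
Step 7: insert o at [2, 4, 7, 13, 26] -> counters=[0,2,3,0,2,2,0,3,3,0,1,0,1,2,0,0,2,0,1,0,1,2,1,2,0,5,2,0,0,0,0]
Final counters=[0,2,3,0,2,2,0,3,3,0,1,0,1,2,0,0,2,0,1,0,1,2,1,2,0,5,2,0,0,0,0] -> 17 nonzero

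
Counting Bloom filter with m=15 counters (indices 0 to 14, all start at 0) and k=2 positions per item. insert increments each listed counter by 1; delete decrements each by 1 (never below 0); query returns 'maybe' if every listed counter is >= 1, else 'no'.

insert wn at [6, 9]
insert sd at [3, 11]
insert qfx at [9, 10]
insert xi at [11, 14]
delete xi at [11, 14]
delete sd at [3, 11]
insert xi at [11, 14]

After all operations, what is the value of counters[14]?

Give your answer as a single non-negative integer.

Answer: 1

Derivation:
Step 1: insert wn at [6, 9] -> counters=[0,0,0,0,0,0,1,0,0,1,0,0,0,0,0]
Step 2: insert sd at [3, 11] -> counters=[0,0,0,1,0,0,1,0,0,1,0,1,0,0,0]
Step 3: insert qfx at [9, 10] -> counters=[0,0,0,1,0,0,1,0,0,2,1,1,0,0,0]
Step 4: insert xi at [11, 14] -> counters=[0,0,0,1,0,0,1,0,0,2,1,2,0,0,1]
Step 5: delete xi at [11, 14] -> counters=[0,0,0,1,0,0,1,0,0,2,1,1,0,0,0]
Step 6: delete sd at [3, 11] -> counters=[0,0,0,0,0,0,1,0,0,2,1,0,0,0,0]
Step 7: insert xi at [11, 14] -> counters=[0,0,0,0,0,0,1,0,0,2,1,1,0,0,1]
Final counters=[0,0,0,0,0,0,1,0,0,2,1,1,0,0,1] -> counters[14]=1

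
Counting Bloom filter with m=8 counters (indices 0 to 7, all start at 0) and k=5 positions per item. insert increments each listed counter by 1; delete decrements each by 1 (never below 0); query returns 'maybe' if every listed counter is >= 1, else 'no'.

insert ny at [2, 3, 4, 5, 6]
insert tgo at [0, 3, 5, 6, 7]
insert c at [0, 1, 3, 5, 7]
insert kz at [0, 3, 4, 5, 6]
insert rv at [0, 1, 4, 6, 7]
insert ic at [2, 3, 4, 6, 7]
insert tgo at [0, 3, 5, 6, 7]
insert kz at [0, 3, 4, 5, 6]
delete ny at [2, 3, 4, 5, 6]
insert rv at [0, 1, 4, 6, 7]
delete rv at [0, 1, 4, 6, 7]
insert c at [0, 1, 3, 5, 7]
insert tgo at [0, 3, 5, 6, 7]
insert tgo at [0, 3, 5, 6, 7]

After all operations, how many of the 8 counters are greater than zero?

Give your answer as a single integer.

Step 1: insert ny at [2, 3, 4, 5, 6] -> counters=[0,0,1,1,1,1,1,0]
Step 2: insert tgo at [0, 3, 5, 6, 7] -> counters=[1,0,1,2,1,2,2,1]
Step 3: insert c at [0, 1, 3, 5, 7] -> counters=[2,1,1,3,1,3,2,2]
Step 4: insert kz at [0, 3, 4, 5, 6] -> counters=[3,1,1,4,2,4,3,2]
Step 5: insert rv at [0, 1, 4, 6, 7] -> counters=[4,2,1,4,3,4,4,3]
Step 6: insert ic at [2, 3, 4, 6, 7] -> counters=[4,2,2,5,4,4,5,4]
Step 7: insert tgo at [0, 3, 5, 6, 7] -> counters=[5,2,2,6,4,5,6,5]
Step 8: insert kz at [0, 3, 4, 5, 6] -> counters=[6,2,2,7,5,6,7,5]
Step 9: delete ny at [2, 3, 4, 5, 6] -> counters=[6,2,1,6,4,5,6,5]
Step 10: insert rv at [0, 1, 4, 6, 7] -> counters=[7,3,1,6,5,5,7,6]
Step 11: delete rv at [0, 1, 4, 6, 7] -> counters=[6,2,1,6,4,5,6,5]
Step 12: insert c at [0, 1, 3, 5, 7] -> counters=[7,3,1,7,4,6,6,6]
Step 13: insert tgo at [0, 3, 5, 6, 7] -> counters=[8,3,1,8,4,7,7,7]
Step 14: insert tgo at [0, 3, 5, 6, 7] -> counters=[9,3,1,9,4,8,8,8]
Final counters=[9,3,1,9,4,8,8,8] -> 8 nonzero

Answer: 8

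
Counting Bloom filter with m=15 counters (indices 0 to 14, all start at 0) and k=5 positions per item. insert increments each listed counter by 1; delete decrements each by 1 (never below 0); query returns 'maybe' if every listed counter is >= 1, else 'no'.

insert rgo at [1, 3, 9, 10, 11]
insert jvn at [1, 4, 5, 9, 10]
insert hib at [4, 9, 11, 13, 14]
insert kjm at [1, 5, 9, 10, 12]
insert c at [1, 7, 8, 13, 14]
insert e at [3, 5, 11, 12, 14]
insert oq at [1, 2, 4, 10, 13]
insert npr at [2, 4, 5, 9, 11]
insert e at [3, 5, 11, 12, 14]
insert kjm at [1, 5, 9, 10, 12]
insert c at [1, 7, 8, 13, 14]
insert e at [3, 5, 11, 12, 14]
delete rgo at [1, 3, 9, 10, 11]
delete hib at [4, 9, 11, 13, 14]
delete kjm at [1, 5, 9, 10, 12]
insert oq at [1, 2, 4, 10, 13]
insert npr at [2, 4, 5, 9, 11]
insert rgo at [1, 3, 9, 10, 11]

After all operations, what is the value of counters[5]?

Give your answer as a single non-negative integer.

Step 1: insert rgo at [1, 3, 9, 10, 11] -> counters=[0,1,0,1,0,0,0,0,0,1,1,1,0,0,0]
Step 2: insert jvn at [1, 4, 5, 9, 10] -> counters=[0,2,0,1,1,1,0,0,0,2,2,1,0,0,0]
Step 3: insert hib at [4, 9, 11, 13, 14] -> counters=[0,2,0,1,2,1,0,0,0,3,2,2,0,1,1]
Step 4: insert kjm at [1, 5, 9, 10, 12] -> counters=[0,3,0,1,2,2,0,0,0,4,3,2,1,1,1]
Step 5: insert c at [1, 7, 8, 13, 14] -> counters=[0,4,0,1,2,2,0,1,1,4,3,2,1,2,2]
Step 6: insert e at [3, 5, 11, 12, 14] -> counters=[0,4,0,2,2,3,0,1,1,4,3,3,2,2,3]
Step 7: insert oq at [1, 2, 4, 10, 13] -> counters=[0,5,1,2,3,3,0,1,1,4,4,3,2,3,3]
Step 8: insert npr at [2, 4, 5, 9, 11] -> counters=[0,5,2,2,4,4,0,1,1,5,4,4,2,3,3]
Step 9: insert e at [3, 5, 11, 12, 14] -> counters=[0,5,2,3,4,5,0,1,1,5,4,5,3,3,4]
Step 10: insert kjm at [1, 5, 9, 10, 12] -> counters=[0,6,2,3,4,6,0,1,1,6,5,5,4,3,4]
Step 11: insert c at [1, 7, 8, 13, 14] -> counters=[0,7,2,3,4,6,0,2,2,6,5,5,4,4,5]
Step 12: insert e at [3, 5, 11, 12, 14] -> counters=[0,7,2,4,4,7,0,2,2,6,5,6,5,4,6]
Step 13: delete rgo at [1, 3, 9, 10, 11] -> counters=[0,6,2,3,4,7,0,2,2,5,4,5,5,4,6]
Step 14: delete hib at [4, 9, 11, 13, 14] -> counters=[0,6,2,3,3,7,0,2,2,4,4,4,5,3,5]
Step 15: delete kjm at [1, 5, 9, 10, 12] -> counters=[0,5,2,3,3,6,0,2,2,3,3,4,4,3,5]
Step 16: insert oq at [1, 2, 4, 10, 13] -> counters=[0,6,3,3,4,6,0,2,2,3,4,4,4,4,5]
Step 17: insert npr at [2, 4, 5, 9, 11] -> counters=[0,6,4,3,5,7,0,2,2,4,4,5,4,4,5]
Step 18: insert rgo at [1, 3, 9, 10, 11] -> counters=[0,7,4,4,5,7,0,2,2,5,5,6,4,4,5]
Final counters=[0,7,4,4,5,7,0,2,2,5,5,6,4,4,5] -> counters[5]=7

Answer: 7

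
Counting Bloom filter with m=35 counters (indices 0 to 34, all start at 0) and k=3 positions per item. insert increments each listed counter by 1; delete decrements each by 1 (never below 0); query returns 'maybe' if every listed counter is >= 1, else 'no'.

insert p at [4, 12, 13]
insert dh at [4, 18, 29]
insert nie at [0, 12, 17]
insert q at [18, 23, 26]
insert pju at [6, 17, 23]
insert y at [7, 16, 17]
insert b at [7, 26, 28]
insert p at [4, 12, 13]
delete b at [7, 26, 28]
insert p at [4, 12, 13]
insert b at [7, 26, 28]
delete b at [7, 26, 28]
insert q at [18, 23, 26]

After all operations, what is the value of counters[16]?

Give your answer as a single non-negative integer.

Step 1: insert p at [4, 12, 13] -> counters=[0,0,0,0,1,0,0,0,0,0,0,0,1,1,0,0,0,0,0,0,0,0,0,0,0,0,0,0,0,0,0,0,0,0,0]
Step 2: insert dh at [4, 18, 29] -> counters=[0,0,0,0,2,0,0,0,0,0,0,0,1,1,0,0,0,0,1,0,0,0,0,0,0,0,0,0,0,1,0,0,0,0,0]
Step 3: insert nie at [0, 12, 17] -> counters=[1,0,0,0,2,0,0,0,0,0,0,0,2,1,0,0,0,1,1,0,0,0,0,0,0,0,0,0,0,1,0,0,0,0,0]
Step 4: insert q at [18, 23, 26] -> counters=[1,0,0,0,2,0,0,0,0,0,0,0,2,1,0,0,0,1,2,0,0,0,0,1,0,0,1,0,0,1,0,0,0,0,0]
Step 5: insert pju at [6, 17, 23] -> counters=[1,0,0,0,2,0,1,0,0,0,0,0,2,1,0,0,0,2,2,0,0,0,0,2,0,0,1,0,0,1,0,0,0,0,0]
Step 6: insert y at [7, 16, 17] -> counters=[1,0,0,0,2,0,1,1,0,0,0,0,2,1,0,0,1,3,2,0,0,0,0,2,0,0,1,0,0,1,0,0,0,0,0]
Step 7: insert b at [7, 26, 28] -> counters=[1,0,0,0,2,0,1,2,0,0,0,0,2,1,0,0,1,3,2,0,0,0,0,2,0,0,2,0,1,1,0,0,0,0,0]
Step 8: insert p at [4, 12, 13] -> counters=[1,0,0,0,3,0,1,2,0,0,0,0,3,2,0,0,1,3,2,0,0,0,0,2,0,0,2,0,1,1,0,0,0,0,0]
Step 9: delete b at [7, 26, 28] -> counters=[1,0,0,0,3,0,1,1,0,0,0,0,3,2,0,0,1,3,2,0,0,0,0,2,0,0,1,0,0,1,0,0,0,0,0]
Step 10: insert p at [4, 12, 13] -> counters=[1,0,0,0,4,0,1,1,0,0,0,0,4,3,0,0,1,3,2,0,0,0,0,2,0,0,1,0,0,1,0,0,0,0,0]
Step 11: insert b at [7, 26, 28] -> counters=[1,0,0,0,4,0,1,2,0,0,0,0,4,3,0,0,1,3,2,0,0,0,0,2,0,0,2,0,1,1,0,0,0,0,0]
Step 12: delete b at [7, 26, 28] -> counters=[1,0,0,0,4,0,1,1,0,0,0,0,4,3,0,0,1,3,2,0,0,0,0,2,0,0,1,0,0,1,0,0,0,0,0]
Step 13: insert q at [18, 23, 26] -> counters=[1,0,0,0,4,0,1,1,0,0,0,0,4,3,0,0,1,3,3,0,0,0,0,3,0,0,2,0,0,1,0,0,0,0,0]
Final counters=[1,0,0,0,4,0,1,1,0,0,0,0,4,3,0,0,1,3,3,0,0,0,0,3,0,0,2,0,0,1,0,0,0,0,0] -> counters[16]=1

Answer: 1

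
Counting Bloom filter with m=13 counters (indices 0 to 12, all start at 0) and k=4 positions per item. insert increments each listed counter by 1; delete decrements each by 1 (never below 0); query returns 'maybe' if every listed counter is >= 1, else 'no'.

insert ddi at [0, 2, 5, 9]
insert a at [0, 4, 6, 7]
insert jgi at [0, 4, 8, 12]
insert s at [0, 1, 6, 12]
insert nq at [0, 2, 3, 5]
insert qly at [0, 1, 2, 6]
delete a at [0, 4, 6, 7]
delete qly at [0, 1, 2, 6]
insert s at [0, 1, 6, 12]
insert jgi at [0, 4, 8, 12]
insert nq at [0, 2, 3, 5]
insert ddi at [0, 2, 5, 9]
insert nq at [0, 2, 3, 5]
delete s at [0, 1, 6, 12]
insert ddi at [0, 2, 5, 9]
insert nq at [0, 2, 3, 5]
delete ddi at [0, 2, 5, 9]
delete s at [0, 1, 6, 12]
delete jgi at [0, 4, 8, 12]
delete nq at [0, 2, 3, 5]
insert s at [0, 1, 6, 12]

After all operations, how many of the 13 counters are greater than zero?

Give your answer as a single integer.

Step 1: insert ddi at [0, 2, 5, 9] -> counters=[1,0,1,0,0,1,0,0,0,1,0,0,0]
Step 2: insert a at [0, 4, 6, 7] -> counters=[2,0,1,0,1,1,1,1,0,1,0,0,0]
Step 3: insert jgi at [0, 4, 8, 12] -> counters=[3,0,1,0,2,1,1,1,1,1,0,0,1]
Step 4: insert s at [0, 1, 6, 12] -> counters=[4,1,1,0,2,1,2,1,1,1,0,0,2]
Step 5: insert nq at [0, 2, 3, 5] -> counters=[5,1,2,1,2,2,2,1,1,1,0,0,2]
Step 6: insert qly at [0, 1, 2, 6] -> counters=[6,2,3,1,2,2,3,1,1,1,0,0,2]
Step 7: delete a at [0, 4, 6, 7] -> counters=[5,2,3,1,1,2,2,0,1,1,0,0,2]
Step 8: delete qly at [0, 1, 2, 6] -> counters=[4,1,2,1,1,2,1,0,1,1,0,0,2]
Step 9: insert s at [0, 1, 6, 12] -> counters=[5,2,2,1,1,2,2,0,1,1,0,0,3]
Step 10: insert jgi at [0, 4, 8, 12] -> counters=[6,2,2,1,2,2,2,0,2,1,0,0,4]
Step 11: insert nq at [0, 2, 3, 5] -> counters=[7,2,3,2,2,3,2,0,2,1,0,0,4]
Step 12: insert ddi at [0, 2, 5, 9] -> counters=[8,2,4,2,2,4,2,0,2,2,0,0,4]
Step 13: insert nq at [0, 2, 3, 5] -> counters=[9,2,5,3,2,5,2,0,2,2,0,0,4]
Step 14: delete s at [0, 1, 6, 12] -> counters=[8,1,5,3,2,5,1,0,2,2,0,0,3]
Step 15: insert ddi at [0, 2, 5, 9] -> counters=[9,1,6,3,2,6,1,0,2,3,0,0,3]
Step 16: insert nq at [0, 2, 3, 5] -> counters=[10,1,7,4,2,7,1,0,2,3,0,0,3]
Step 17: delete ddi at [0, 2, 5, 9] -> counters=[9,1,6,4,2,6,1,0,2,2,0,0,3]
Step 18: delete s at [0, 1, 6, 12] -> counters=[8,0,6,4,2,6,0,0,2,2,0,0,2]
Step 19: delete jgi at [0, 4, 8, 12] -> counters=[7,0,6,4,1,6,0,0,1,2,0,0,1]
Step 20: delete nq at [0, 2, 3, 5] -> counters=[6,0,5,3,1,5,0,0,1,2,0,0,1]
Step 21: insert s at [0, 1, 6, 12] -> counters=[7,1,5,3,1,5,1,0,1,2,0,0,2]
Final counters=[7,1,5,3,1,5,1,0,1,2,0,0,2] -> 10 nonzero

Answer: 10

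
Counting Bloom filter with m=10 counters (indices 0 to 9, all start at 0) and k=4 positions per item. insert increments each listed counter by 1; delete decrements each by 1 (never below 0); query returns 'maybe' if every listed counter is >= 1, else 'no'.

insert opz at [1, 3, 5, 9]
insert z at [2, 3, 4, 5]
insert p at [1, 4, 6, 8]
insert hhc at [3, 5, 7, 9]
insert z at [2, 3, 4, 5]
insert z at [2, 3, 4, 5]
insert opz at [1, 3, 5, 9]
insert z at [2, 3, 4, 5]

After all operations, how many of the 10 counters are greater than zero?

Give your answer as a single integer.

Answer: 9

Derivation:
Step 1: insert opz at [1, 3, 5, 9] -> counters=[0,1,0,1,0,1,0,0,0,1]
Step 2: insert z at [2, 3, 4, 5] -> counters=[0,1,1,2,1,2,0,0,0,1]
Step 3: insert p at [1, 4, 6, 8] -> counters=[0,2,1,2,2,2,1,0,1,1]
Step 4: insert hhc at [3, 5, 7, 9] -> counters=[0,2,1,3,2,3,1,1,1,2]
Step 5: insert z at [2, 3, 4, 5] -> counters=[0,2,2,4,3,4,1,1,1,2]
Step 6: insert z at [2, 3, 4, 5] -> counters=[0,2,3,5,4,5,1,1,1,2]
Step 7: insert opz at [1, 3, 5, 9] -> counters=[0,3,3,6,4,6,1,1,1,3]
Step 8: insert z at [2, 3, 4, 5] -> counters=[0,3,4,7,5,7,1,1,1,3]
Final counters=[0,3,4,7,5,7,1,1,1,3] -> 9 nonzero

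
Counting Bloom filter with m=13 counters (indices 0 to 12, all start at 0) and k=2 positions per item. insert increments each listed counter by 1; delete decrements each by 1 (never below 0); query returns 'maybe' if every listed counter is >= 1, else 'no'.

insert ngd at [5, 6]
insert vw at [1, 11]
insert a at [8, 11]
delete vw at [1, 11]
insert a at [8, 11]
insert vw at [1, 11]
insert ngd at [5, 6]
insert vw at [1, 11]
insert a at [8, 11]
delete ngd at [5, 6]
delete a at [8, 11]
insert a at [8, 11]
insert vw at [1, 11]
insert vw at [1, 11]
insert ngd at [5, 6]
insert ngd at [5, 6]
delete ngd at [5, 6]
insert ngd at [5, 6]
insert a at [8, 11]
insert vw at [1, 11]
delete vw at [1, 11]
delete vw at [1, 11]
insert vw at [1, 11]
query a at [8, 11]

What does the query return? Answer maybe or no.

Step 1: insert ngd at [5, 6] -> counters=[0,0,0,0,0,1,1,0,0,0,0,0,0]
Step 2: insert vw at [1, 11] -> counters=[0,1,0,0,0,1,1,0,0,0,0,1,0]
Step 3: insert a at [8, 11] -> counters=[0,1,0,0,0,1,1,0,1,0,0,2,0]
Step 4: delete vw at [1, 11] -> counters=[0,0,0,0,0,1,1,0,1,0,0,1,0]
Step 5: insert a at [8, 11] -> counters=[0,0,0,0,0,1,1,0,2,0,0,2,0]
Step 6: insert vw at [1, 11] -> counters=[0,1,0,0,0,1,1,0,2,0,0,3,0]
Step 7: insert ngd at [5, 6] -> counters=[0,1,0,0,0,2,2,0,2,0,0,3,0]
Step 8: insert vw at [1, 11] -> counters=[0,2,0,0,0,2,2,0,2,0,0,4,0]
Step 9: insert a at [8, 11] -> counters=[0,2,0,0,0,2,2,0,3,0,0,5,0]
Step 10: delete ngd at [5, 6] -> counters=[0,2,0,0,0,1,1,0,3,0,0,5,0]
Step 11: delete a at [8, 11] -> counters=[0,2,0,0,0,1,1,0,2,0,0,4,0]
Step 12: insert a at [8, 11] -> counters=[0,2,0,0,0,1,1,0,3,0,0,5,0]
Step 13: insert vw at [1, 11] -> counters=[0,3,0,0,0,1,1,0,3,0,0,6,0]
Step 14: insert vw at [1, 11] -> counters=[0,4,0,0,0,1,1,0,3,0,0,7,0]
Step 15: insert ngd at [5, 6] -> counters=[0,4,0,0,0,2,2,0,3,0,0,7,0]
Step 16: insert ngd at [5, 6] -> counters=[0,4,0,0,0,3,3,0,3,0,0,7,0]
Step 17: delete ngd at [5, 6] -> counters=[0,4,0,0,0,2,2,0,3,0,0,7,0]
Step 18: insert ngd at [5, 6] -> counters=[0,4,0,0,0,3,3,0,3,0,0,7,0]
Step 19: insert a at [8, 11] -> counters=[0,4,0,0,0,3,3,0,4,0,0,8,0]
Step 20: insert vw at [1, 11] -> counters=[0,5,0,0,0,3,3,0,4,0,0,9,0]
Step 21: delete vw at [1, 11] -> counters=[0,4,0,0,0,3,3,0,4,0,0,8,0]
Step 22: delete vw at [1, 11] -> counters=[0,3,0,0,0,3,3,0,4,0,0,7,0]
Step 23: insert vw at [1, 11] -> counters=[0,4,0,0,0,3,3,0,4,0,0,8,0]
Query a: check counters[8]=4 counters[11]=8 -> maybe

Answer: maybe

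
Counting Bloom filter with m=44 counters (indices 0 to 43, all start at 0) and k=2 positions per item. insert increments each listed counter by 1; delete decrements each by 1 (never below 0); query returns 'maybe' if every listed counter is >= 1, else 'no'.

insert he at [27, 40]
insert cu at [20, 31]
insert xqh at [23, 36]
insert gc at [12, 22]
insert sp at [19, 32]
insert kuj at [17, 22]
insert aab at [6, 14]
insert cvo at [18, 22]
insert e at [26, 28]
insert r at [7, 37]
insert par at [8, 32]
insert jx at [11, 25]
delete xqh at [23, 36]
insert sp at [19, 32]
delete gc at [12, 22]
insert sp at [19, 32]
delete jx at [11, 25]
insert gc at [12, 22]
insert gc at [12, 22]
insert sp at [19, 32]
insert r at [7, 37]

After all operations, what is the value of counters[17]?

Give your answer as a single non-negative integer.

Answer: 1

Derivation:
Step 1: insert he at [27, 40] -> counters=[0,0,0,0,0,0,0,0,0,0,0,0,0,0,0,0,0,0,0,0,0,0,0,0,0,0,0,1,0,0,0,0,0,0,0,0,0,0,0,0,1,0,0,0]
Step 2: insert cu at [20, 31] -> counters=[0,0,0,0,0,0,0,0,0,0,0,0,0,0,0,0,0,0,0,0,1,0,0,0,0,0,0,1,0,0,0,1,0,0,0,0,0,0,0,0,1,0,0,0]
Step 3: insert xqh at [23, 36] -> counters=[0,0,0,0,0,0,0,0,0,0,0,0,0,0,0,0,0,0,0,0,1,0,0,1,0,0,0,1,0,0,0,1,0,0,0,0,1,0,0,0,1,0,0,0]
Step 4: insert gc at [12, 22] -> counters=[0,0,0,0,0,0,0,0,0,0,0,0,1,0,0,0,0,0,0,0,1,0,1,1,0,0,0,1,0,0,0,1,0,0,0,0,1,0,0,0,1,0,0,0]
Step 5: insert sp at [19, 32] -> counters=[0,0,0,0,0,0,0,0,0,0,0,0,1,0,0,0,0,0,0,1,1,0,1,1,0,0,0,1,0,0,0,1,1,0,0,0,1,0,0,0,1,0,0,0]
Step 6: insert kuj at [17, 22] -> counters=[0,0,0,0,0,0,0,0,0,0,0,0,1,0,0,0,0,1,0,1,1,0,2,1,0,0,0,1,0,0,0,1,1,0,0,0,1,0,0,0,1,0,0,0]
Step 7: insert aab at [6, 14] -> counters=[0,0,0,0,0,0,1,0,0,0,0,0,1,0,1,0,0,1,0,1,1,0,2,1,0,0,0,1,0,0,0,1,1,0,0,0,1,0,0,0,1,0,0,0]
Step 8: insert cvo at [18, 22] -> counters=[0,0,0,0,0,0,1,0,0,0,0,0,1,0,1,0,0,1,1,1,1,0,3,1,0,0,0,1,0,0,0,1,1,0,0,0,1,0,0,0,1,0,0,0]
Step 9: insert e at [26, 28] -> counters=[0,0,0,0,0,0,1,0,0,0,0,0,1,0,1,0,0,1,1,1,1,0,3,1,0,0,1,1,1,0,0,1,1,0,0,0,1,0,0,0,1,0,0,0]
Step 10: insert r at [7, 37] -> counters=[0,0,0,0,0,0,1,1,0,0,0,0,1,0,1,0,0,1,1,1,1,0,3,1,0,0,1,1,1,0,0,1,1,0,0,0,1,1,0,0,1,0,0,0]
Step 11: insert par at [8, 32] -> counters=[0,0,0,0,0,0,1,1,1,0,0,0,1,0,1,0,0,1,1,1,1,0,3,1,0,0,1,1,1,0,0,1,2,0,0,0,1,1,0,0,1,0,0,0]
Step 12: insert jx at [11, 25] -> counters=[0,0,0,0,0,0,1,1,1,0,0,1,1,0,1,0,0,1,1,1,1,0,3,1,0,1,1,1,1,0,0,1,2,0,0,0,1,1,0,0,1,0,0,0]
Step 13: delete xqh at [23, 36] -> counters=[0,0,0,0,0,0,1,1,1,0,0,1,1,0,1,0,0,1,1,1,1,0,3,0,0,1,1,1,1,0,0,1,2,0,0,0,0,1,0,0,1,0,0,0]
Step 14: insert sp at [19, 32] -> counters=[0,0,0,0,0,0,1,1,1,0,0,1,1,0,1,0,0,1,1,2,1,0,3,0,0,1,1,1,1,0,0,1,3,0,0,0,0,1,0,0,1,0,0,0]
Step 15: delete gc at [12, 22] -> counters=[0,0,0,0,0,0,1,1,1,0,0,1,0,0,1,0,0,1,1,2,1,0,2,0,0,1,1,1,1,0,0,1,3,0,0,0,0,1,0,0,1,0,0,0]
Step 16: insert sp at [19, 32] -> counters=[0,0,0,0,0,0,1,1,1,0,0,1,0,0,1,0,0,1,1,3,1,0,2,0,0,1,1,1,1,0,0,1,4,0,0,0,0,1,0,0,1,0,0,0]
Step 17: delete jx at [11, 25] -> counters=[0,0,0,0,0,0,1,1,1,0,0,0,0,0,1,0,0,1,1,3,1,0,2,0,0,0,1,1,1,0,0,1,4,0,0,0,0,1,0,0,1,0,0,0]
Step 18: insert gc at [12, 22] -> counters=[0,0,0,0,0,0,1,1,1,0,0,0,1,0,1,0,0,1,1,3,1,0,3,0,0,0,1,1,1,0,0,1,4,0,0,0,0,1,0,0,1,0,0,0]
Step 19: insert gc at [12, 22] -> counters=[0,0,0,0,0,0,1,1,1,0,0,0,2,0,1,0,0,1,1,3,1,0,4,0,0,0,1,1,1,0,0,1,4,0,0,0,0,1,0,0,1,0,0,0]
Step 20: insert sp at [19, 32] -> counters=[0,0,0,0,0,0,1,1,1,0,0,0,2,0,1,0,0,1,1,4,1,0,4,0,0,0,1,1,1,0,0,1,5,0,0,0,0,1,0,0,1,0,0,0]
Step 21: insert r at [7, 37] -> counters=[0,0,0,0,0,0,1,2,1,0,0,0,2,0,1,0,0,1,1,4,1,0,4,0,0,0,1,1,1,0,0,1,5,0,0,0,0,2,0,0,1,0,0,0]
Final counters=[0,0,0,0,0,0,1,2,1,0,0,0,2,0,1,0,0,1,1,4,1,0,4,0,0,0,1,1,1,0,0,1,5,0,0,0,0,2,0,0,1,0,0,0] -> counters[17]=1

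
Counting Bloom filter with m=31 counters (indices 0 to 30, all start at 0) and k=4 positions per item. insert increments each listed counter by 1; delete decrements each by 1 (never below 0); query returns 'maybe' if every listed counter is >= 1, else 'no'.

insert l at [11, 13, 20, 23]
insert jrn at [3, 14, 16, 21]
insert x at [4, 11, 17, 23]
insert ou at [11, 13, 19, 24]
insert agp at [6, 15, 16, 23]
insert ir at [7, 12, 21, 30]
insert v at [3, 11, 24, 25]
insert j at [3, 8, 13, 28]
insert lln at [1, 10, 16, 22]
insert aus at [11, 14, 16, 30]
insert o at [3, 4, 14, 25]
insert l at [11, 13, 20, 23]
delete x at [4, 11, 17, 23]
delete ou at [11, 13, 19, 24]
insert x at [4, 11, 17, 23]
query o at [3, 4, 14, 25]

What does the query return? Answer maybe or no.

Step 1: insert l at [11, 13, 20, 23] -> counters=[0,0,0,0,0,0,0,0,0,0,0,1,0,1,0,0,0,0,0,0,1,0,0,1,0,0,0,0,0,0,0]
Step 2: insert jrn at [3, 14, 16, 21] -> counters=[0,0,0,1,0,0,0,0,0,0,0,1,0,1,1,0,1,0,0,0,1,1,0,1,0,0,0,0,0,0,0]
Step 3: insert x at [4, 11, 17, 23] -> counters=[0,0,0,1,1,0,0,0,0,0,0,2,0,1,1,0,1,1,0,0,1,1,0,2,0,0,0,0,0,0,0]
Step 4: insert ou at [11, 13, 19, 24] -> counters=[0,0,0,1,1,0,0,0,0,0,0,3,0,2,1,0,1,1,0,1,1,1,0,2,1,0,0,0,0,0,0]
Step 5: insert agp at [6, 15, 16, 23] -> counters=[0,0,0,1,1,0,1,0,0,0,0,3,0,2,1,1,2,1,0,1,1,1,0,3,1,0,0,0,0,0,0]
Step 6: insert ir at [7, 12, 21, 30] -> counters=[0,0,0,1,1,0,1,1,0,0,0,3,1,2,1,1,2,1,0,1,1,2,0,3,1,0,0,0,0,0,1]
Step 7: insert v at [3, 11, 24, 25] -> counters=[0,0,0,2,1,0,1,1,0,0,0,4,1,2,1,1,2,1,0,1,1,2,0,3,2,1,0,0,0,0,1]
Step 8: insert j at [3, 8, 13, 28] -> counters=[0,0,0,3,1,0,1,1,1,0,0,4,1,3,1,1,2,1,0,1,1,2,0,3,2,1,0,0,1,0,1]
Step 9: insert lln at [1, 10, 16, 22] -> counters=[0,1,0,3,1,0,1,1,1,0,1,4,1,3,1,1,3,1,0,1,1,2,1,3,2,1,0,0,1,0,1]
Step 10: insert aus at [11, 14, 16, 30] -> counters=[0,1,0,3,1,0,1,1,1,0,1,5,1,3,2,1,4,1,0,1,1,2,1,3,2,1,0,0,1,0,2]
Step 11: insert o at [3, 4, 14, 25] -> counters=[0,1,0,4,2,0,1,1,1,0,1,5,1,3,3,1,4,1,0,1,1,2,1,3,2,2,0,0,1,0,2]
Step 12: insert l at [11, 13, 20, 23] -> counters=[0,1,0,4,2,0,1,1,1,0,1,6,1,4,3,1,4,1,0,1,2,2,1,4,2,2,0,0,1,0,2]
Step 13: delete x at [4, 11, 17, 23] -> counters=[0,1,0,4,1,0,1,1,1,0,1,5,1,4,3,1,4,0,0,1,2,2,1,3,2,2,0,0,1,0,2]
Step 14: delete ou at [11, 13, 19, 24] -> counters=[0,1,0,4,1,0,1,1,1,0,1,4,1,3,3,1,4,0,0,0,2,2,1,3,1,2,0,0,1,0,2]
Step 15: insert x at [4, 11, 17, 23] -> counters=[0,1,0,4,2,0,1,1,1,0,1,5,1,3,3,1,4,1,0,0,2,2,1,4,1,2,0,0,1,0,2]
Query o: check counters[3]=4 counters[4]=2 counters[14]=3 counters[25]=2 -> maybe

Answer: maybe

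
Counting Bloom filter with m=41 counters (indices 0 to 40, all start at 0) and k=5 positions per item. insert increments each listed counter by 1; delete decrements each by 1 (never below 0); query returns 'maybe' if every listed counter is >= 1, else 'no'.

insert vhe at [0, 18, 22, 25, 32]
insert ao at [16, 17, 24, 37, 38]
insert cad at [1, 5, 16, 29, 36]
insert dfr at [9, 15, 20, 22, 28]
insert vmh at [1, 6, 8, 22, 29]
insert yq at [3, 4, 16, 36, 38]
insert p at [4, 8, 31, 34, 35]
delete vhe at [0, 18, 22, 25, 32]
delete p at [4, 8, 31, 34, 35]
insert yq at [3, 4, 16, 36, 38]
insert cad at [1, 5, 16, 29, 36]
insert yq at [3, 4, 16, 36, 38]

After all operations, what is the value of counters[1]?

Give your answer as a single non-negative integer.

Answer: 3

Derivation:
Step 1: insert vhe at [0, 18, 22, 25, 32] -> counters=[1,0,0,0,0,0,0,0,0,0,0,0,0,0,0,0,0,0,1,0,0,0,1,0,0,1,0,0,0,0,0,0,1,0,0,0,0,0,0,0,0]
Step 2: insert ao at [16, 17, 24, 37, 38] -> counters=[1,0,0,0,0,0,0,0,0,0,0,0,0,0,0,0,1,1,1,0,0,0,1,0,1,1,0,0,0,0,0,0,1,0,0,0,0,1,1,0,0]
Step 3: insert cad at [1, 5, 16, 29, 36] -> counters=[1,1,0,0,0,1,0,0,0,0,0,0,0,0,0,0,2,1,1,0,0,0,1,0,1,1,0,0,0,1,0,0,1,0,0,0,1,1,1,0,0]
Step 4: insert dfr at [9, 15, 20, 22, 28] -> counters=[1,1,0,0,0,1,0,0,0,1,0,0,0,0,0,1,2,1,1,0,1,0,2,0,1,1,0,0,1,1,0,0,1,0,0,0,1,1,1,0,0]
Step 5: insert vmh at [1, 6, 8, 22, 29] -> counters=[1,2,0,0,0,1,1,0,1,1,0,0,0,0,0,1,2,1,1,0,1,0,3,0,1,1,0,0,1,2,0,0,1,0,0,0,1,1,1,0,0]
Step 6: insert yq at [3, 4, 16, 36, 38] -> counters=[1,2,0,1,1,1,1,0,1,1,0,0,0,0,0,1,3,1,1,0,1,0,3,0,1,1,0,0,1,2,0,0,1,0,0,0,2,1,2,0,0]
Step 7: insert p at [4, 8, 31, 34, 35] -> counters=[1,2,0,1,2,1,1,0,2,1,0,0,0,0,0,1,3,1,1,0,1,0,3,0,1,1,0,0,1,2,0,1,1,0,1,1,2,1,2,0,0]
Step 8: delete vhe at [0, 18, 22, 25, 32] -> counters=[0,2,0,1,2,1,1,0,2,1,0,0,0,0,0,1,3,1,0,0,1,0,2,0,1,0,0,0,1,2,0,1,0,0,1,1,2,1,2,0,0]
Step 9: delete p at [4, 8, 31, 34, 35] -> counters=[0,2,0,1,1,1,1,0,1,1,0,0,0,0,0,1,3,1,0,0,1,0,2,0,1,0,0,0,1,2,0,0,0,0,0,0,2,1,2,0,0]
Step 10: insert yq at [3, 4, 16, 36, 38] -> counters=[0,2,0,2,2,1,1,0,1,1,0,0,0,0,0,1,4,1,0,0,1,0,2,0,1,0,0,0,1,2,0,0,0,0,0,0,3,1,3,0,0]
Step 11: insert cad at [1, 5, 16, 29, 36] -> counters=[0,3,0,2,2,2,1,0,1,1,0,0,0,0,0,1,5,1,0,0,1,0,2,0,1,0,0,0,1,3,0,0,0,0,0,0,4,1,3,0,0]
Step 12: insert yq at [3, 4, 16, 36, 38] -> counters=[0,3,0,3,3,2,1,0,1,1,0,0,0,0,0,1,6,1,0,0,1,0,2,0,1,0,0,0,1,3,0,0,0,0,0,0,5,1,4,0,0]
Final counters=[0,3,0,3,3,2,1,0,1,1,0,0,0,0,0,1,6,1,0,0,1,0,2,0,1,0,0,0,1,3,0,0,0,0,0,0,5,1,4,0,0] -> counters[1]=3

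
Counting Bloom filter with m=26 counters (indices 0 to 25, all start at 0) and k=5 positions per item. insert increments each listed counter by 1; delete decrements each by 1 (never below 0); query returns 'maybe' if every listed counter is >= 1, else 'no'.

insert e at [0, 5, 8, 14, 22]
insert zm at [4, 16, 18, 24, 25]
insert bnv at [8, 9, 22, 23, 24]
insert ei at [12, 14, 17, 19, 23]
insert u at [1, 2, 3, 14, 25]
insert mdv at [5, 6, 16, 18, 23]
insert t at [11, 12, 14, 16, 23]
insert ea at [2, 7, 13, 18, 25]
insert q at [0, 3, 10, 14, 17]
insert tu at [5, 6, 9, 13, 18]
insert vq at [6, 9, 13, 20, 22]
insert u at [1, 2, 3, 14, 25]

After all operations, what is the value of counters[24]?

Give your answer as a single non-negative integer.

Step 1: insert e at [0, 5, 8, 14, 22] -> counters=[1,0,0,0,0,1,0,0,1,0,0,0,0,0,1,0,0,0,0,0,0,0,1,0,0,0]
Step 2: insert zm at [4, 16, 18, 24, 25] -> counters=[1,0,0,0,1,1,0,0,1,0,0,0,0,0,1,0,1,0,1,0,0,0,1,0,1,1]
Step 3: insert bnv at [8, 9, 22, 23, 24] -> counters=[1,0,0,0,1,1,0,0,2,1,0,0,0,0,1,0,1,0,1,0,0,0,2,1,2,1]
Step 4: insert ei at [12, 14, 17, 19, 23] -> counters=[1,0,0,0,1,1,0,0,2,1,0,0,1,0,2,0,1,1,1,1,0,0,2,2,2,1]
Step 5: insert u at [1, 2, 3, 14, 25] -> counters=[1,1,1,1,1,1,0,0,2,1,0,0,1,0,3,0,1,1,1,1,0,0,2,2,2,2]
Step 6: insert mdv at [5, 6, 16, 18, 23] -> counters=[1,1,1,1,1,2,1,0,2,1,0,0,1,0,3,0,2,1,2,1,0,0,2,3,2,2]
Step 7: insert t at [11, 12, 14, 16, 23] -> counters=[1,1,1,1,1,2,1,0,2,1,0,1,2,0,4,0,3,1,2,1,0,0,2,4,2,2]
Step 8: insert ea at [2, 7, 13, 18, 25] -> counters=[1,1,2,1,1,2,1,1,2,1,0,1,2,1,4,0,3,1,3,1,0,0,2,4,2,3]
Step 9: insert q at [0, 3, 10, 14, 17] -> counters=[2,1,2,2,1,2,1,1,2,1,1,1,2,1,5,0,3,2,3,1,0,0,2,4,2,3]
Step 10: insert tu at [5, 6, 9, 13, 18] -> counters=[2,1,2,2,1,3,2,1,2,2,1,1,2,2,5,0,3,2,4,1,0,0,2,4,2,3]
Step 11: insert vq at [6, 9, 13, 20, 22] -> counters=[2,1,2,2,1,3,3,1,2,3,1,1,2,3,5,0,3,2,4,1,1,0,3,4,2,3]
Step 12: insert u at [1, 2, 3, 14, 25] -> counters=[2,2,3,3,1,3,3,1,2,3,1,1,2,3,6,0,3,2,4,1,1,0,3,4,2,4]
Final counters=[2,2,3,3,1,3,3,1,2,3,1,1,2,3,6,0,3,2,4,1,1,0,3,4,2,4] -> counters[24]=2

Answer: 2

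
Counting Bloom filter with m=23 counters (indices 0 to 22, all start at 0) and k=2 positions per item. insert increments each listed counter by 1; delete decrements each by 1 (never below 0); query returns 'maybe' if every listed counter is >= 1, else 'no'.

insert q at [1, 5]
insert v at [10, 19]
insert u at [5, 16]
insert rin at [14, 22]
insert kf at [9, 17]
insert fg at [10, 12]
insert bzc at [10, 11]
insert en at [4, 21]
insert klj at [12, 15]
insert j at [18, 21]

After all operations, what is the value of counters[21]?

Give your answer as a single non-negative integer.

Answer: 2

Derivation:
Step 1: insert q at [1, 5] -> counters=[0,1,0,0,0,1,0,0,0,0,0,0,0,0,0,0,0,0,0,0,0,0,0]
Step 2: insert v at [10, 19] -> counters=[0,1,0,0,0,1,0,0,0,0,1,0,0,0,0,0,0,0,0,1,0,0,0]
Step 3: insert u at [5, 16] -> counters=[0,1,0,0,0,2,0,0,0,0,1,0,0,0,0,0,1,0,0,1,0,0,0]
Step 4: insert rin at [14, 22] -> counters=[0,1,0,0,0,2,0,0,0,0,1,0,0,0,1,0,1,0,0,1,0,0,1]
Step 5: insert kf at [9, 17] -> counters=[0,1,0,0,0,2,0,0,0,1,1,0,0,0,1,0,1,1,0,1,0,0,1]
Step 6: insert fg at [10, 12] -> counters=[0,1,0,0,0,2,0,0,0,1,2,0,1,0,1,0,1,1,0,1,0,0,1]
Step 7: insert bzc at [10, 11] -> counters=[0,1,0,0,0,2,0,0,0,1,3,1,1,0,1,0,1,1,0,1,0,0,1]
Step 8: insert en at [4, 21] -> counters=[0,1,0,0,1,2,0,0,0,1,3,1,1,0,1,0,1,1,0,1,0,1,1]
Step 9: insert klj at [12, 15] -> counters=[0,1,0,0,1,2,0,0,0,1,3,1,2,0,1,1,1,1,0,1,0,1,1]
Step 10: insert j at [18, 21] -> counters=[0,1,0,0,1,2,0,0,0,1,3,1,2,0,1,1,1,1,1,1,0,2,1]
Final counters=[0,1,0,0,1,2,0,0,0,1,3,1,2,0,1,1,1,1,1,1,0,2,1] -> counters[21]=2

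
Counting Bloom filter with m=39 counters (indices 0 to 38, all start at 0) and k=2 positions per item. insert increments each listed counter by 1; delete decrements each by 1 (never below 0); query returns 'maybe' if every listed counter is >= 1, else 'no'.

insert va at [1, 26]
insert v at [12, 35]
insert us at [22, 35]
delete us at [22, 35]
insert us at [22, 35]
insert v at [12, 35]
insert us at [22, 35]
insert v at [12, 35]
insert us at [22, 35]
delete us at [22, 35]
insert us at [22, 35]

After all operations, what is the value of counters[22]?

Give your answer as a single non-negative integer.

Answer: 3

Derivation:
Step 1: insert va at [1, 26] -> counters=[0,1,0,0,0,0,0,0,0,0,0,0,0,0,0,0,0,0,0,0,0,0,0,0,0,0,1,0,0,0,0,0,0,0,0,0,0,0,0]
Step 2: insert v at [12, 35] -> counters=[0,1,0,0,0,0,0,0,0,0,0,0,1,0,0,0,0,0,0,0,0,0,0,0,0,0,1,0,0,0,0,0,0,0,0,1,0,0,0]
Step 3: insert us at [22, 35] -> counters=[0,1,0,0,0,0,0,0,0,0,0,0,1,0,0,0,0,0,0,0,0,0,1,0,0,0,1,0,0,0,0,0,0,0,0,2,0,0,0]
Step 4: delete us at [22, 35] -> counters=[0,1,0,0,0,0,0,0,0,0,0,0,1,0,0,0,0,0,0,0,0,0,0,0,0,0,1,0,0,0,0,0,0,0,0,1,0,0,0]
Step 5: insert us at [22, 35] -> counters=[0,1,0,0,0,0,0,0,0,0,0,0,1,0,0,0,0,0,0,0,0,0,1,0,0,0,1,0,0,0,0,0,0,0,0,2,0,0,0]
Step 6: insert v at [12, 35] -> counters=[0,1,0,0,0,0,0,0,0,0,0,0,2,0,0,0,0,0,0,0,0,0,1,0,0,0,1,0,0,0,0,0,0,0,0,3,0,0,0]
Step 7: insert us at [22, 35] -> counters=[0,1,0,0,0,0,0,0,0,0,0,0,2,0,0,0,0,0,0,0,0,0,2,0,0,0,1,0,0,0,0,0,0,0,0,4,0,0,0]
Step 8: insert v at [12, 35] -> counters=[0,1,0,0,0,0,0,0,0,0,0,0,3,0,0,0,0,0,0,0,0,0,2,0,0,0,1,0,0,0,0,0,0,0,0,5,0,0,0]
Step 9: insert us at [22, 35] -> counters=[0,1,0,0,0,0,0,0,0,0,0,0,3,0,0,0,0,0,0,0,0,0,3,0,0,0,1,0,0,0,0,0,0,0,0,6,0,0,0]
Step 10: delete us at [22, 35] -> counters=[0,1,0,0,0,0,0,0,0,0,0,0,3,0,0,0,0,0,0,0,0,0,2,0,0,0,1,0,0,0,0,0,0,0,0,5,0,0,0]
Step 11: insert us at [22, 35] -> counters=[0,1,0,0,0,0,0,0,0,0,0,0,3,0,0,0,0,0,0,0,0,0,3,0,0,0,1,0,0,0,0,0,0,0,0,6,0,0,0]
Final counters=[0,1,0,0,0,0,0,0,0,0,0,0,3,0,0,0,0,0,0,0,0,0,3,0,0,0,1,0,0,0,0,0,0,0,0,6,0,0,0] -> counters[22]=3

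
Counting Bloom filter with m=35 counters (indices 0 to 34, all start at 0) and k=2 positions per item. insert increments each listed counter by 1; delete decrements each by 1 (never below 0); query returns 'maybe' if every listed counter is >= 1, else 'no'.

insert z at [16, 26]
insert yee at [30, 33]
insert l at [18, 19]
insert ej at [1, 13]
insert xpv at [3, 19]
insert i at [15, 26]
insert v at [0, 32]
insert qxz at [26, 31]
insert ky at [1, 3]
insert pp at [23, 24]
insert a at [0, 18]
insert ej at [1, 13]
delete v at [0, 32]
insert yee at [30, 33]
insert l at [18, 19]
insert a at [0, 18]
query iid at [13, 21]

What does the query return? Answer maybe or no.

Step 1: insert z at [16, 26] -> counters=[0,0,0,0,0,0,0,0,0,0,0,0,0,0,0,0,1,0,0,0,0,0,0,0,0,0,1,0,0,0,0,0,0,0,0]
Step 2: insert yee at [30, 33] -> counters=[0,0,0,0,0,0,0,0,0,0,0,0,0,0,0,0,1,0,0,0,0,0,0,0,0,0,1,0,0,0,1,0,0,1,0]
Step 3: insert l at [18, 19] -> counters=[0,0,0,0,0,0,0,0,0,0,0,0,0,0,0,0,1,0,1,1,0,0,0,0,0,0,1,0,0,0,1,0,0,1,0]
Step 4: insert ej at [1, 13] -> counters=[0,1,0,0,0,0,0,0,0,0,0,0,0,1,0,0,1,0,1,1,0,0,0,0,0,0,1,0,0,0,1,0,0,1,0]
Step 5: insert xpv at [3, 19] -> counters=[0,1,0,1,0,0,0,0,0,0,0,0,0,1,0,0,1,0,1,2,0,0,0,0,0,0,1,0,0,0,1,0,0,1,0]
Step 6: insert i at [15, 26] -> counters=[0,1,0,1,0,0,0,0,0,0,0,0,0,1,0,1,1,0,1,2,0,0,0,0,0,0,2,0,0,0,1,0,0,1,0]
Step 7: insert v at [0, 32] -> counters=[1,1,0,1,0,0,0,0,0,0,0,0,0,1,0,1,1,0,1,2,0,0,0,0,0,0,2,0,0,0,1,0,1,1,0]
Step 8: insert qxz at [26, 31] -> counters=[1,1,0,1,0,0,0,0,0,0,0,0,0,1,0,1,1,0,1,2,0,0,0,0,0,0,3,0,0,0,1,1,1,1,0]
Step 9: insert ky at [1, 3] -> counters=[1,2,0,2,0,0,0,0,0,0,0,0,0,1,0,1,1,0,1,2,0,0,0,0,0,0,3,0,0,0,1,1,1,1,0]
Step 10: insert pp at [23, 24] -> counters=[1,2,0,2,0,0,0,0,0,0,0,0,0,1,0,1,1,0,1,2,0,0,0,1,1,0,3,0,0,0,1,1,1,1,0]
Step 11: insert a at [0, 18] -> counters=[2,2,0,2,0,0,0,0,0,0,0,0,0,1,0,1,1,0,2,2,0,0,0,1,1,0,3,0,0,0,1,1,1,1,0]
Step 12: insert ej at [1, 13] -> counters=[2,3,0,2,0,0,0,0,0,0,0,0,0,2,0,1,1,0,2,2,0,0,0,1,1,0,3,0,0,0,1,1,1,1,0]
Step 13: delete v at [0, 32] -> counters=[1,3,0,2,0,0,0,0,0,0,0,0,0,2,0,1,1,0,2,2,0,0,0,1,1,0,3,0,0,0,1,1,0,1,0]
Step 14: insert yee at [30, 33] -> counters=[1,3,0,2,0,0,0,0,0,0,0,0,0,2,0,1,1,0,2,2,0,0,0,1,1,0,3,0,0,0,2,1,0,2,0]
Step 15: insert l at [18, 19] -> counters=[1,3,0,2,0,0,0,0,0,0,0,0,0,2,0,1,1,0,3,3,0,0,0,1,1,0,3,0,0,0,2,1,0,2,0]
Step 16: insert a at [0, 18] -> counters=[2,3,0,2,0,0,0,0,0,0,0,0,0,2,0,1,1,0,4,3,0,0,0,1,1,0,3,0,0,0,2,1,0,2,0]
Query iid: check counters[13]=2 counters[21]=0 -> no

Answer: no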